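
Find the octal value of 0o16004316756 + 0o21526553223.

0o37533072201

Add column by column in base 8, right to left:
  6+3 = 1 carry 1
  5+2+1 = 0 carry 1
  7+2+1 = 2 carry 1
  6+3+1 = 2 carry 1
  1+5+1 = 7
  3+5 = 0 carry 1
  4+6+1 = 3 carry 1
  0+2+1 = 3
  0+5 = 5
  6+1 = 7
  1+2 = 3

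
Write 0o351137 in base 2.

Each octal digit is 3 bits: 3=011 5=101 1=001 1=001 3=011 7=111.

0b11101001001011111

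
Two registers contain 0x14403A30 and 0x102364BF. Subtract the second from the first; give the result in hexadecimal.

0x41CD571

Subtract column by column in base 16:
  0-F → 1 (borrow)
  3-B-1 → 7 (borrow)
  A-4-1 → 5
  3-6 → D (borrow)
  0-3-1 → C (borrow)
  4-2-1 → 1
  4-0 → 4
  1-1 → 0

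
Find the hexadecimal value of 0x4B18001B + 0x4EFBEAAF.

0x9A13EACA

Add column by column in base 16, right to left:
  B+F = A carry 1
  1+A+1 = C
  0+A = A
  0+E = E
  8+B = 3 carry 1
  1+F+1 = 1 carry 1
  B+E+1 = A carry 1
  4+4+1 = 9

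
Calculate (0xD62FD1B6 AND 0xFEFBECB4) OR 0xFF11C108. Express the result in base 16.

0xFF3BC1BC

0xD62FD1B6 AND 0xFEFBECB4 = 0xD62BC0B4.
Then OR with 0xFF11C108.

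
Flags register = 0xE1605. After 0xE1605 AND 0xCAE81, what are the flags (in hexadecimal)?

AND each hex digit independently (no carries):
  E&C=C, 1&A=0, 6&E=6, 0&8=0, 5&1=1

0xC0601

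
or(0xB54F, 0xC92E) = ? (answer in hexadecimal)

0xFD6F

OR each hex digit independently (no carries):
  B|C=F, 5|9=D, 4|2=6, F|E=F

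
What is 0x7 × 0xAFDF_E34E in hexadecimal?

0x4CF1F3722

Multiply each base-16 digit by 7, carrying:
  E×7 = 98 → write 2 carry 6
  4×7+6 = 34 → write 2 carry 2
  3×7+2 = 23 → write 7 carry 1
  E×7+1 = 99 → write 3 carry 6
  F×7+6 = 111 → write F carry 6
  D×7+6 = 97 → write 1 carry 6
  F×7+6 = 111 → write F carry 6
  A×7+6 = 76 → write C carry 4
  remaining carry: 4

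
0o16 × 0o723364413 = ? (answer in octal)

0o14620537232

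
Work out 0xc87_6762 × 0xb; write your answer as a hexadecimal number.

Multiply each base-16 digit by 11, carrying:
  2×11 = 22 → write 6 carry 1
  6×11+1 = 67 → write 3 carry 4
  7×11+4 = 81 → write 1 carry 5
  6×11+5 = 71 → write 7 carry 4
  7×11+4 = 81 → write 1 carry 5
  8×11+5 = 93 → write d carry 5
  c×11+5 = 137 → write 9 carry 8
  remaining carry: 8

0x89d17136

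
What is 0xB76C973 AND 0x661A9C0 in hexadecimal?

0x2608940

AND each hex digit independently (no carries):
  B&6=2, 7&6=6, 6&1=0, C&A=8, 9&9=9, 7&C=4, 3&0=0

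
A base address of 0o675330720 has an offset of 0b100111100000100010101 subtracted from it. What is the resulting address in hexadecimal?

0o675330720 = 0x6f5b1d0 in hexadecimal.
0b100111100000100010101 = 0x13c115 in hexadecimal.
Subtract column by column in base 16:
  0-5 → b (borrow)
  d-1-1 → b
  1-1 → 0
  b-c → f (borrow)
  5-3-1 → 1
  f-1 → e
  6-0 → 6

0x6e1f0bb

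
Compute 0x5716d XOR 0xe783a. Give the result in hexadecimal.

XOR each hex digit independently (no carries):
  5^e=b, 7^7=0, 1^8=9, 6^3=5, d^a=7

0xb0957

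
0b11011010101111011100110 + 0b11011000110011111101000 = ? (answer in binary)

0b110110011100011011001110

Add column by column in base 2, right to left:
  0+0 = 0
  1+0 = 1
  1+0 = 1
  0+1 = 1
  0+0 = 0
  1+1 = 0 carry 1
  1+1+1 = 1 carry 1
  1+1+1 = 1 carry 1
  0+1+1 = 0 carry 1
  1+1+1 = 1 carry 1
  1+1+1 = 1 carry 1
  1+0+1 = 0 carry 1
  1+0+1 = 0 carry 1
  0+1+1 = 0 carry 1
  1+1+1 = 1 carry 1
  0+0+1 = 1
  1+0 = 1
  0+0 = 0
  1+1 = 0 carry 1
  1+1+1 = 1 carry 1
  0+0+1 = 1
  1+1 = 0 carry 1
  1+1+1 = 1 carry 1
  final carry 1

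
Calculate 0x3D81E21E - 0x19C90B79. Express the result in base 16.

0x23B8D6A5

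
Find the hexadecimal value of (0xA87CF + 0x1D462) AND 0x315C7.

Add column by column in base 16, right to left:
  F+2 = 1 carry 1
  C+6+1 = 3 carry 1
  7+4+1 = C
  8+D = 5 carry 1
  A+1+1 = C
Sum = 0xC5C31; now AND with 0x315C7:
  C&3=0, 5&1=1, C&5=4, 3&C=0, 1&7=1

0x1401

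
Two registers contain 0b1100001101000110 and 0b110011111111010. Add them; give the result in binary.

0b10010101101000000

Add column by column in base 2, right to left:
  0+0 = 0
  1+1 = 0 carry 1
  1+0+1 = 0 carry 1
  0+1+1 = 0 carry 1
  0+1+1 = 0 carry 1
  0+1+1 = 0 carry 1
  1+1+1 = 1 carry 1
  0+1+1 = 0 carry 1
  1+1+1 = 1 carry 1
  1+1+1 = 1 carry 1
  0+1+1 = 0 carry 1
  0+0+1 = 1
  0+0 = 0
  0+1 = 1
  1+1 = 0 carry 1
  1+0+1 = 0 carry 1
  final carry 1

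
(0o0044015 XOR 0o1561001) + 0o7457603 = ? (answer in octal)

First 0o0044015 XOR 0o1561001 = 0o1525014.
Add column by column in base 8, right to left:
  4+3 = 7
  1+0 = 1
  0+6 = 6
  5+7 = 4 carry 1
  2+5+1 = 0 carry 1
  5+4+1 = 2 carry 1
  1+7+1 = 1 carry 1
  final carry 1

0o11204617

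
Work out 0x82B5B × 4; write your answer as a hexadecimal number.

0x20AD6C

Multiply each base-16 digit by 4, carrying:
  B×4 = 44 → write C carry 2
  5×4+2 = 22 → write 6 carry 1
  B×4+1 = 45 → write D carry 2
  2×4+2 = 10 → write A
  8×4 = 32 → write 0 carry 2
  remaining carry: 2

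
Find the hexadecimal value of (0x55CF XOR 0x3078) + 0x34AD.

0x9A64

First 0x55CF XOR 0x3078 = 0x65B7.
Add column by column in base 16, right to left:
  7+D = 4 carry 1
  B+A+1 = 6 carry 1
  5+4+1 = A
  6+3 = 9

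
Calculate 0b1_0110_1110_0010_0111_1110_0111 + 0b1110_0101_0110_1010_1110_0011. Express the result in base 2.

Add column by column in base 2, right to left:
  1+1 = 0 carry 1
  1+1+1 = 1 carry 1
  1+0+1 = 0 carry 1
  0+0+1 = 1
  0+0 = 0
  1+1 = 0 carry 1
  1+1+1 = 1 carry 1
  1+1+1 = 1 carry 1
  1+0+1 = 0 carry 1
  1+1+1 = 1 carry 1
  1+0+1 = 0 carry 1
  0+1+1 = 0 carry 1
  0+0+1 = 1
  1+1 = 0 carry 1
  0+1+1 = 0 carry 1
  0+0+1 = 1
  0+1 = 1
  1+0 = 1
  1+1 = 0 carry 1
  1+0+1 = 0 carry 1
  0+0+1 = 1
  1+1 = 0 carry 1
  1+1+1 = 1 carry 1
  0+1+1 = 0 carry 1
  1+0+1 = 0 carry 1
  final carry 1

0b10010100111001001011001010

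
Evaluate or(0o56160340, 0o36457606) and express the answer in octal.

0o76577746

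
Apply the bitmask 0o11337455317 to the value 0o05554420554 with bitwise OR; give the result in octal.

0o15777475757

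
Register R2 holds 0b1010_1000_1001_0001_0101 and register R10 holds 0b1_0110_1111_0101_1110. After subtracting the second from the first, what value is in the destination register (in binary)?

0b10010001100110110111

Subtract column by column in base 2:
  1-0 → 1
  0-1 → 1 (borrow)
  1-1-1 → 1 (borrow)
  0-1-1 → 0 (borrow)
  1-1-1 → 1 (borrow)
  0-0-1 → 1 (borrow)
  0-1-1 → 0 (borrow)
  0-0-1 → 1 (borrow)
  1-1-1 → 1 (borrow)
  0-1-1 → 0 (borrow)
  0-1-1 → 0 (borrow)
  1-1-1 → 1 (borrow)
  0-0-1 → 1 (borrow)
  0-1-1 → 0 (borrow)
  0-1-1 → 0 (borrow)
  1-0-1 → 0
  0-1 → 1 (borrow)
  1-0-1 → 0
  0-0 → 0
  1-0 → 1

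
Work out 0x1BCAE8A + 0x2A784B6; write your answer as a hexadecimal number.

Add column by column in base 16, right to left:
  A+6 = 0 carry 1
  8+B+1 = 4 carry 1
  E+4+1 = 3 carry 1
  A+8+1 = 3 carry 1
  C+7+1 = 4 carry 1
  B+A+1 = 6 carry 1
  1+2+1 = 4

0x4643340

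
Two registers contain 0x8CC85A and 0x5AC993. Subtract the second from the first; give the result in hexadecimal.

0x31FEC7

Subtract column by column in base 16:
  A-3 → 7
  5-9 → C (borrow)
  8-9-1 → E (borrow)
  C-C-1 → F (borrow)
  C-A-1 → 1
  8-5 → 3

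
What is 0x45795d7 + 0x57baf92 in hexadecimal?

0x9d34569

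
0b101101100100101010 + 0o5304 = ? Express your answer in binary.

0b101110001111101110

0o5304 = 0b101011000100 in binary.
Add column by column in base 2, right to left:
  0+0 = 0
  1+0 = 1
  0+1 = 1
  1+0 = 1
  0+0 = 0
  1+0 = 1
  0+1 = 1
  0+1 = 1
  1+0 = 1
  0+1 = 1
  0+0 = 0
  1+1 = 0 carry 1
  1+0+1 = 0 carry 1
  0+0+1 = 1
  1+0 = 1
  1+0 = 1
  0+0 = 0
  1+0 = 1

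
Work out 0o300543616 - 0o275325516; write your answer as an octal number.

Subtract column by column in base 8:
  6-6 → 0
  1-1 → 0
  6-5 → 1
  3-5 → 6 (borrow)
  4-2-1 → 1
  5-3 → 2
  0-5 → 3 (borrow)
  0-7-1 → 0 (borrow)
  3-2-1 → 0

0o3216100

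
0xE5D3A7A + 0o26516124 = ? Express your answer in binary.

0xE5D3A7A = 0b1110010111010011101001111010 in binary.
0o26516124 = 0b10110101001110001010100 in binary.
Add column by column in base 2, right to left:
  0+0 = 0
  1+0 = 1
  0+1 = 1
  1+0 = 1
  1+1 = 0 carry 1
  1+0+1 = 0 carry 1
  1+1+1 = 1 carry 1
  0+0+1 = 1
  0+0 = 0
  1+0 = 1
  0+1 = 1
  1+1 = 0 carry 1
  1+1+1 = 1 carry 1
  1+0+1 = 0 carry 1
  0+0+1 = 1
  0+1 = 1
  1+0 = 1
  0+1 = 1
  1+0 = 1
  1+1 = 0 carry 1
  1+1+1 = 1 carry 1
  0+0+1 = 1
  1+1 = 0 carry 1
  0+0+1 = 1
  0+0 = 0
  1+0 = 1
  1+0 = 1
  1+0 = 1

0b1110101101111101011011001110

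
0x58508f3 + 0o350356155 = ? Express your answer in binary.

0x58508f3 = 0b101100001010000100011110011 in binary.
0o350356155 = 0b11101000011101110001101101 in binary.
Add column by column in base 2, right to left:
  1+1 = 0 carry 1
  1+0+1 = 0 carry 1
  0+1+1 = 0 carry 1
  0+1+1 = 0 carry 1
  1+0+1 = 0 carry 1
  1+1+1 = 1 carry 1
  1+1+1 = 1 carry 1
  1+0+1 = 0 carry 1
  0+0+1 = 1
  0+0 = 0
  0+1 = 1
  1+1 = 0 carry 1
  0+1+1 = 0 carry 1
  0+0+1 = 1
  0+1 = 1
  0+1 = 1
  1+1 = 0 carry 1
  0+0+1 = 1
  1+0 = 1
  0+0 = 0
  0+0 = 0
  0+1 = 1
  0+0 = 0
  1+1 = 0 carry 1
  1+1+1 = 1 carry 1
  0+1+1 = 0 carry 1
  1+0+1 = 0 carry 1
  final carry 1

0b1001001001101110010101100000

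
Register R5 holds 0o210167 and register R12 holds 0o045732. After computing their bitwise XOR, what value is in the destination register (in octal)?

0o255655

XOR each oct digit independently (no carries):
  2^0=2, 1^4=5, 0^5=5, 1^7=6, 6^3=5, 7^2=5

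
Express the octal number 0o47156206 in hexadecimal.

0x9CDC86

Each octal digit is 3 bits: 4=100 7=111 1=001 5=101 6=110 2=010 0=000 6=110.
Group the bits into nibbles: 1001 1100 1101 1100 1000 0110 → 9CDC86.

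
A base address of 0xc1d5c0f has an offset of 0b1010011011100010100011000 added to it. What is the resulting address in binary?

0xc1d5c0f = 0b1100000111010101110000001111 in binary.
Add column by column in base 2, right to left:
  1+0 = 1
  1+0 = 1
  1+0 = 1
  1+1 = 0 carry 1
  0+1+1 = 0 carry 1
  0+0+1 = 1
  0+0 = 0
  0+0 = 0
  0+1 = 1
  0+0 = 0
  1+1 = 0 carry 1
  1+0+1 = 0 carry 1
  1+0+1 = 0 carry 1
  0+0+1 = 1
  1+1 = 0 carry 1
  0+1+1 = 0 carry 1
  1+1+1 = 1 carry 1
  0+0+1 = 1
  1+1 = 0 carry 1
  1+1+1 = 1 carry 1
  1+0+1 = 0 carry 1
  0+0+1 = 1
  0+1 = 1
  0+0 = 0
  0+1 = 1
  0+0 = 0
  1+0 = 1
  1+0 = 1

0b1101011010110010000100100111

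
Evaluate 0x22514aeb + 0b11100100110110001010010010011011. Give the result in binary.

0b100000111001010011110111110000110

0x22514aeb = 0b100010010100010100101011101011 in binary.
Add column by column in base 2, right to left:
  1+1 = 0 carry 1
  1+1+1 = 1 carry 1
  0+0+1 = 1
  1+1 = 0 carry 1
  0+1+1 = 0 carry 1
  1+0+1 = 0 carry 1
  1+0+1 = 0 carry 1
  1+1+1 = 1 carry 1
  0+0+1 = 1
  1+0 = 1
  0+1 = 1
  1+0 = 1
  0+0 = 0
  0+1 = 1
  1+0 = 1
  0+1 = 1
  1+0 = 1
  0+0 = 0
  0+0 = 0
  0+1 = 1
  1+1 = 0 carry 1
  0+0+1 = 1
  1+1 = 0 carry 1
  0+1+1 = 0 carry 1
  0+0+1 = 1
  1+0 = 1
  0+1 = 1
  0+0 = 0
  0+0 = 0
  1+1 = 0 carry 1
  0+1+1 = 0 carry 1
  0+1+1 = 0 carry 1
  final carry 1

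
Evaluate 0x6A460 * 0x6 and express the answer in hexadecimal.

Multiply each base-16 digit by 6, carrying:
  0×6 = 0 → write 0
  6×6 = 36 → write 4 carry 2
  4×6+2 = 26 → write A carry 1
  A×6+1 = 61 → write D carry 3
  6×6+3 = 39 → write 7 carry 2
  remaining carry: 2

0x27DA40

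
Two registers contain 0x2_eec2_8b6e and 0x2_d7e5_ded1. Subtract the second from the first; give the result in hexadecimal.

0x16dcac9d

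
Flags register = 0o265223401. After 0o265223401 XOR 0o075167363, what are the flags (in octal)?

XOR each oct digit independently (no carries):
  2^0=2, 6^7=1, 5^5=0, 2^1=3, 2^6=4, 3^7=4, 4^3=7, 0^6=6, 1^3=2

0o210344762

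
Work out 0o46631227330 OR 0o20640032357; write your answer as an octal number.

0o66671237377

OR each oct digit independently (no carries):
  4|2=6, 6|0=6, 6|6=6, 3|4=7, 1|0=1, 2|0=2, 2|3=3, 7|2=7, 3|3=3, 3|5=7, 0|7=7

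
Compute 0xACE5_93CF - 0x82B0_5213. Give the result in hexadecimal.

0x2A3541BC

Subtract column by column in base 16:
  F-3 → C
  C-1 → B
  3-2 → 1
  9-5 → 4
  5-0 → 5
  E-B → 3
  C-2 → A
  A-8 → 2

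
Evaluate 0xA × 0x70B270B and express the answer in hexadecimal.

0x466F866E

Multiply each base-16 digit by 10, carrying:
  B×10 = 110 → write E carry 6
  0×10+6 = 6 → write 6
  7×10 = 70 → write 6 carry 4
  2×10+4 = 24 → write 8 carry 1
  B×10+1 = 111 → write F carry 6
  0×10+6 = 6 → write 6
  7×10 = 70 → write 6 carry 4
  remaining carry: 4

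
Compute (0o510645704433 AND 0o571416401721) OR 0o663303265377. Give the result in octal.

0o773707665777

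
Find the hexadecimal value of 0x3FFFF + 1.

The trailing 4 digits are F (max in base 16), so adding 1 cascades: they roll to 0 and the next digit up increments.

0x40000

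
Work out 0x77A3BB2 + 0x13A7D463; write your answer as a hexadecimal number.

0x1B221015

Add column by column in base 16, right to left:
  2+3 = 5
  B+6 = 1 carry 1
  B+4+1 = 0 carry 1
  3+D+1 = 1 carry 1
  A+7+1 = 2 carry 1
  7+A+1 = 2 carry 1
  7+3+1 = B
  0+1 = 1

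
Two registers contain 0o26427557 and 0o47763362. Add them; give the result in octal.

0o76413141

Add column by column in base 8, right to left:
  7+2 = 1 carry 1
  5+6+1 = 4 carry 1
  5+3+1 = 1 carry 1
  7+3+1 = 3 carry 1
  2+6+1 = 1 carry 1
  4+7+1 = 4 carry 1
  6+7+1 = 6 carry 1
  2+4+1 = 7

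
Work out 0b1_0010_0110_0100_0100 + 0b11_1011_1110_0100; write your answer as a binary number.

0b10110001000101000

Add column by column in base 2, right to left:
  0+0 = 0
  0+0 = 0
  1+1 = 0 carry 1
  0+0+1 = 1
  0+0 = 0
  0+1 = 1
  1+1 = 0 carry 1
  0+1+1 = 0 carry 1
  0+1+1 = 0 carry 1
  1+1+1 = 1 carry 1
  1+0+1 = 0 carry 1
  0+1+1 = 0 carry 1
  0+1+1 = 0 carry 1
  1+1+1 = 1 carry 1
  0+0+1 = 1
  0+0 = 0
  1+0 = 1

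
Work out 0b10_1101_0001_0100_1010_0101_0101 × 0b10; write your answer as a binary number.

0b101101000101001010010101010

Multiply each base-2 digit by 2, carrying:
  1×2 = 2 → write 0 carry 1
  0×2+1 = 1 → write 1
  1×2 = 2 → write 0 carry 1
  0×2+1 = 1 → write 1
  1×2 = 2 → write 0 carry 1
  0×2+1 = 1 → write 1
  1×2 = 2 → write 0 carry 1
  0×2+1 = 1 → write 1
  0×2 = 0 → write 0
  1×2 = 2 → write 0 carry 1
  0×2+1 = 1 → write 1
  1×2 = 2 → write 0 carry 1
  0×2+1 = 1 → write 1
  0×2 = 0 → write 0
  1×2 = 2 → write 0 carry 1
  0×2+1 = 1 → write 1
  1×2 = 2 → write 0 carry 1
  0×2+1 = 1 → write 1
  0×2 = 0 → write 0
  0×2 = 0 → write 0
  1×2 = 2 → write 0 carry 1
  0×2+1 = 1 → write 1
  1×2 = 2 → write 0 carry 1
  1×2+1 = 3 → write 1 carry 1
  0×2+1 = 1 → write 1
  1×2 = 2 → write 0 carry 1
  remaining carry: 1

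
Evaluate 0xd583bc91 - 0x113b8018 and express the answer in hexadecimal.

0xc4483c79

Subtract column by column in base 16:
  1-8 → 9 (borrow)
  9-1-1 → 7
  c-0 → c
  b-8 → 3
  3-b → 8 (borrow)
  8-3-1 → 4
  5-1 → 4
  d-1 → c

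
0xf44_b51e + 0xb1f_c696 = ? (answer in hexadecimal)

0x1a647bb4

Add column by column in base 16, right to left:
  e+6 = 4 carry 1
  1+9+1 = b
  5+6 = b
  b+c = 7 carry 1
  4+f+1 = 4 carry 1
  4+1+1 = 6
  f+b = a carry 1
  final carry 1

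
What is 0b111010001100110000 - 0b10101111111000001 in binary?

0b100100001101101111

Subtract column by column in base 2:
  0-1 → 1 (borrow)
  0-0-1 → 1 (borrow)
  0-0-1 → 1 (borrow)
  0-0-1 → 1 (borrow)
  1-0-1 → 0
  1-0 → 1
  0-1 → 1 (borrow)
  0-1-1 → 0 (borrow)
  1-1-1 → 1 (borrow)
  1-1-1 → 1 (borrow)
  0-1-1 → 0 (borrow)
  0-1-1 → 0 (borrow)
  0-1-1 → 0 (borrow)
  1-0-1 → 0
  0-1 → 1 (borrow)
  1-0-1 → 0
  1-1 → 0
  1-0 → 1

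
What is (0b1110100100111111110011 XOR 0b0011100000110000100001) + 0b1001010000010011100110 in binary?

0b10110010100100010111000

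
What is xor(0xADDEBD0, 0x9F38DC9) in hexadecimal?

XOR each hex digit independently (no carries):
  A^9=3, D^F=2, D^3=E, E^8=6, B^D=6, D^C=1, 0^9=9

0x32E6619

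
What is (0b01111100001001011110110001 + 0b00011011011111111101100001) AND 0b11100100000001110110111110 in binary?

0b10000100000001010100010010

Add column by column in base 2, right to left:
  1+1 = 0 carry 1
  0+0+1 = 1
  0+0 = 0
  0+0 = 0
  1+0 = 1
  1+1 = 0 carry 1
  0+1+1 = 0 carry 1
  1+0+1 = 0 carry 1
  1+1+1 = 1 carry 1
  1+1+1 = 1 carry 1
  1+1+1 = 1 carry 1
  0+1+1 = 0 carry 1
  1+1+1 = 1 carry 1
  0+1+1 = 0 carry 1
  0+1+1 = 0 carry 1
  1+1+1 = 1 carry 1
  0+1+1 = 0 carry 1
  0+0+1 = 1
  0+1 = 1
  0+1 = 1
  1+0 = 1
  1+1 = 0 carry 1
  1+1+1 = 1 carry 1
  1+0+1 = 0 carry 1
  1+0+1 = 0 carry 1
  final carry 1
Sum = 0b10010111101001011100010010; now AND with 0b11100100000001110110111110:
  10010111101001011100010010
& 11100100000001110110111110
= 10000100000001010100010010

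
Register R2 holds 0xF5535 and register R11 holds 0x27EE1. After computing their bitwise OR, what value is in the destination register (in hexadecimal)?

0xF7FF5

OR each hex digit independently (no carries):
  F|2=F, 5|7=7, 5|E=F, 3|E=F, 5|1=5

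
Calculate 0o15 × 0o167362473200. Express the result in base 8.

0o3021122002200

Multiply each base-8 digit by 13, carrying:
  0×13 = 0 → write 0
  0×13 = 0 → write 0
  2×13 = 26 → write 2 carry 3
  3×13+3 = 42 → write 2 carry 5
  7×13+5 = 96 → write 0 carry 12
  4×13+12 = 64 → write 0 carry 8
  2×13+8 = 34 → write 2 carry 4
  6×13+4 = 82 → write 2 carry 10
  3×13+10 = 49 → write 1 carry 6
  7×13+6 = 97 → write 1 carry 12
  6×13+12 = 90 → write 2 carry 11
  1×13+11 = 24 → write 0 carry 3
  remaining carry: 3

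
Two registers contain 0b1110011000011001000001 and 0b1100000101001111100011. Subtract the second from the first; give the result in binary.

Subtract column by column in base 2:
  1-1 → 0
  0-1 → 1 (borrow)
  0-0-1 → 1 (borrow)
  0-0-1 → 1 (borrow)
  0-0-1 → 1 (borrow)
  0-1-1 → 0 (borrow)
  1-1-1 → 1 (borrow)
  0-1-1 → 0 (borrow)
  0-1-1 → 0 (borrow)
  1-1-1 → 1 (borrow)
  1-0-1 → 0
  0-0 → 0
  0-1 → 1 (borrow)
  0-0-1 → 1 (borrow)
  0-1-1 → 0 (borrow)
  1-0-1 → 0
  1-0 → 1
  0-0 → 0
  0-0 → 0
  1-0 → 1
  1-1 → 0
  1-1 → 0

0b10010011001001011110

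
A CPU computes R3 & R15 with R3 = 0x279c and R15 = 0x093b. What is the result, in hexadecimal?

0x0118

AND each hex digit independently (no carries):
  2&0=0, 7&9=1, 9&3=1, c&b=8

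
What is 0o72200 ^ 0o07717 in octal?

0o75517

XOR each oct digit independently (no carries):
  7^0=7, 2^7=5, 2^7=5, 0^1=1, 0^7=7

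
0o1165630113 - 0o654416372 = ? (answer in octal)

0o311211521

Subtract column by column in base 8:
  3-2 → 1
  1-7 → 2 (borrow)
  1-3-1 → 5 (borrow)
  0-6-1 → 1 (borrow)
  3-1-1 → 1
  6-4 → 2
  5-4 → 1
  6-5 → 1
  1-6 → 3 (borrow)
  1-0-1 → 0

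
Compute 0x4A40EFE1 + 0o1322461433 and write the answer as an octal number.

0o12542651374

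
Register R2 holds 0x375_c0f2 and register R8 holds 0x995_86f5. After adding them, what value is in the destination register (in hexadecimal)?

Add column by column in base 16, right to left:
  2+5 = 7
  f+f = e carry 1
  0+6+1 = 7
  c+8 = 4 carry 1
  5+5+1 = b
  7+9 = 0 carry 1
  3+9+1 = d

0xd0b47e7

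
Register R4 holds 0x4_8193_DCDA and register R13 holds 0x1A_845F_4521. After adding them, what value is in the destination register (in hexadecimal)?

0x1F05F321FB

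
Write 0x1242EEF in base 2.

Expand each hex digit to 4 bits: 1=0001 2=0010 4=0100 2=0010 E=1110 E=1110 F=1111.

0b1001001000010111011101111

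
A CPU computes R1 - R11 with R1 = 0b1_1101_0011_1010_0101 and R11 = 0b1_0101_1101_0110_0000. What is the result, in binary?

0b111011001000101

Subtract column by column in base 2:
  1-0 → 1
  0-0 → 0
  1-0 → 1
  0-0 → 0
  0-0 → 0
  1-1 → 0
  0-1 → 1 (borrow)
  1-0-1 → 0
  1-1 → 0
  1-0 → 1
  0-1 → 1 (borrow)
  0-1-1 → 0 (borrow)
  1-1-1 → 1 (borrow)
  0-0-1 → 1 (borrow)
  1-1-1 → 1 (borrow)
  1-0-1 → 0
  1-1 → 0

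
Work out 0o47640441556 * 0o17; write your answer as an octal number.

0o1125150371562

Multiply each base-8 digit by 15, carrying:
  6×15 = 90 → write 2 carry 11
  5×15+11 = 86 → write 6 carry 10
  5×15+10 = 85 → write 5 carry 10
  1×15+10 = 25 → write 1 carry 3
  4×15+3 = 63 → write 7 carry 7
  4×15+7 = 67 → write 3 carry 8
  0×15+8 = 8 → write 0 carry 1
  4×15+1 = 61 → write 5 carry 7
  6×15+7 = 97 → write 1 carry 12
  7×15+12 = 117 → write 5 carry 14
  4×15+14 = 74 → write 2 carry 9
  remaining carry: 11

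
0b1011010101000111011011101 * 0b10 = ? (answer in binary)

0b10110101010001110110111010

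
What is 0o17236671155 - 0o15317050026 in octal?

0o1717621127

Subtract column by column in base 8:
  5-6 → 7 (borrow)
  5-2-1 → 2
  1-0 → 1
  1-0 → 1
  7-5 → 2
  6-0 → 6
  6-7 → 7 (borrow)
  3-1-1 → 1
  2-3 → 7 (borrow)
  7-5-1 → 1
  1-1 → 0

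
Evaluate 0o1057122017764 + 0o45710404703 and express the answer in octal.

Add column by column in base 8, right to left:
  4+3 = 7
  6+0 = 6
  7+7 = 6 carry 1
  7+4+1 = 4 carry 1
  1+0+1 = 2
  0+4 = 4
  2+0 = 2
  2+1 = 3
  1+7 = 0 carry 1
  7+5+1 = 5 carry 1
  5+4+1 = 2 carry 1
  0+0+1 = 1
  1+0 = 1

0o1125032424667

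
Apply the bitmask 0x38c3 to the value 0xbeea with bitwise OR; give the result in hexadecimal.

OR each hex digit independently (no carries):
  b|3=b, e|8=e, e|c=e, a|3=b

0xbeeb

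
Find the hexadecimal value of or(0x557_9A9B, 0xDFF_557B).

OR each hex digit independently (no carries):
  5|D=D, 5|F=F, 7|F=F, 9|5=D, A|5=F, 9|7=F, B|B=B

0xDFFDFFB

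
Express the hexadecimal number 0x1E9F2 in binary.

0b11110100111110010

Expand each hex digit to 4 bits: 1=0001 E=1110 9=1001 F=1111 2=0010.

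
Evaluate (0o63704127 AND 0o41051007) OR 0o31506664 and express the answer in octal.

0o63704127 AND 0o41051007 = 0o41000007.
Then OR with 0o31506664.

0o71506667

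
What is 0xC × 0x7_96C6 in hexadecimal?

0x5B1148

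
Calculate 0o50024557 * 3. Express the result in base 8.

Multiply each base-8 digit by 3, carrying:
  7×3 = 21 → write 5 carry 2
  5×3+2 = 17 → write 1 carry 2
  5×3+2 = 17 → write 1 carry 2
  4×3+2 = 14 → write 6 carry 1
  2×3+1 = 7 → write 7
  0×3 = 0 → write 0
  0×3 = 0 → write 0
  5×3 = 15 → write 7 carry 1
  remaining carry: 1

0o170076115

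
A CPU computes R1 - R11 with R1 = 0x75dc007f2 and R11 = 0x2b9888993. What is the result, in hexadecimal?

Subtract column by column in base 16:
  2-3 → f (borrow)
  f-9-1 → 5
  7-9 → e (borrow)
  0-8-1 → 7 (borrow)
  0-8-1 → 7 (borrow)
  c-8-1 → 3
  d-9 → 4
  5-b → a (borrow)
  7-2-1 → 4

0x4a4377e5f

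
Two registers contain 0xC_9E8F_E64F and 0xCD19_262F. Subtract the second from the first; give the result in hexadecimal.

0xBD176C020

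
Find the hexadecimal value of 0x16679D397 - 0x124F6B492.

0x41831F05

Subtract column by column in base 16:
  7-2 → 5
  9-9 → 0
  3-4 → F (borrow)
  D-B-1 → 1
  9-6 → 3
  7-F → 8 (borrow)
  6-4-1 → 1
  6-2 → 4
  1-1 → 0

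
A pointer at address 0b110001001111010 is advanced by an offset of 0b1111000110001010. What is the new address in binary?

0b10101010000000100

Add column by column in base 2, right to left:
  0+0 = 0
  1+1 = 0 carry 1
  0+0+1 = 1
  1+1 = 0 carry 1
  1+0+1 = 0 carry 1
  1+0+1 = 0 carry 1
  1+0+1 = 0 carry 1
  0+1+1 = 0 carry 1
  0+1+1 = 0 carry 1
  1+0+1 = 0 carry 1
  0+0+1 = 1
  0+0 = 0
  0+1 = 1
  1+1 = 0 carry 1
  1+1+1 = 1 carry 1
  0+1+1 = 0 carry 1
  final carry 1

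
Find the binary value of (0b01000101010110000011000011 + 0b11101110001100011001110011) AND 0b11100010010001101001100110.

0b100010000000001000100110

Add column by column in base 2, right to left:
  1+1 = 0 carry 1
  1+1+1 = 1 carry 1
  0+0+1 = 1
  0+0 = 0
  0+1 = 1
  0+1 = 1
  1+1 = 0 carry 1
  1+0+1 = 0 carry 1
  0+0+1 = 1
  0+1 = 1
  0+1 = 1
  0+0 = 0
  0+0 = 0
  1+0 = 1
  1+1 = 0 carry 1
  0+1+1 = 0 carry 1
  1+0+1 = 0 carry 1
  0+0+1 = 1
  1+0 = 1
  0+1 = 1
  1+1 = 0 carry 1
  0+1+1 = 0 carry 1
  0+0+1 = 1
  0+1 = 1
  1+1 = 0 carry 1
  0+1+1 = 0 carry 1
  final carry 1
Sum = 0b100110011100010011100110110; now AND with 0b11100010010001101001100110:
  100110011100010011100110110
& 011100010010001101001100110
= 000100010000000001000100110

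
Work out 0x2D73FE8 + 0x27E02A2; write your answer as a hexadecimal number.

0x555428A

Add column by column in base 16, right to left:
  8+2 = A
  E+A = 8 carry 1
  F+2+1 = 2 carry 1
  3+0+1 = 4
  7+E = 5 carry 1
  D+7+1 = 5 carry 1
  2+2+1 = 5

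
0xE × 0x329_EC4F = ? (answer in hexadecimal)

Multiply each base-16 digit by 14, carrying:
  F×14 = 210 → write 2 carry 13
  4×14+13 = 69 → write 5 carry 4
  C×14+4 = 172 → write C carry 10
  E×14+10 = 206 → write E carry 12
  9×14+12 = 138 → write A carry 8
  2×14+8 = 36 → write 4 carry 2
  3×14+2 = 44 → write C carry 2
  remaining carry: 2

0x2C4AEC52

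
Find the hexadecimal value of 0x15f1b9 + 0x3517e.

Add column by column in base 16, right to left:
  9+e = 7 carry 1
  b+7+1 = 3 carry 1
  1+1+1 = 3
  f+5 = 4 carry 1
  5+3+1 = 9
  1+0 = 1

0x194337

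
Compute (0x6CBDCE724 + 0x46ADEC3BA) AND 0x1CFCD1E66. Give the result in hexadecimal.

Add column by column in base 16, right to left:
  4+A = E
  2+B = D
  7+3 = A
  E+C = A carry 1
  C+E+1 = B carry 1
  D+D+1 = B carry 1
  B+A+1 = 6 carry 1
  C+6+1 = 3 carry 1
  6+4+1 = B
Sum = 0xB36BBAADE; now AND with 0x1CFCD1E66:
  B&1=1, 3&C=0, 6&F=6, B&C=8, B&D=9, A&1=0, A&E=A, D&6=4, E&6=6

0x106890A46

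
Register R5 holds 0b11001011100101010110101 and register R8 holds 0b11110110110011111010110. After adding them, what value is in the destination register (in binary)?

0b111000010011001010001011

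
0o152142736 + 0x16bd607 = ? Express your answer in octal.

0x16bd607 = 0o132753007 in octal.
Add column by column in base 8, right to left:
  6+7 = 5 carry 1
  3+0+1 = 4
  7+0 = 7
  2+3 = 5
  4+5 = 1 carry 1
  1+7+1 = 1 carry 1
  2+2+1 = 5
  5+3 = 0 carry 1
  1+1+1 = 3

0o305115745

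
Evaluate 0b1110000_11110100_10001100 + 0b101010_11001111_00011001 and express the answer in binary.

0b100110111100001110100101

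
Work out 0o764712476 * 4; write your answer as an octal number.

Multiply each base-8 digit by 4, carrying:
  6×4 = 24 → write 0 carry 3
  7×4+3 = 31 → write 7 carry 3
  4×4+3 = 19 → write 3 carry 2
  2×4+2 = 10 → write 2 carry 1
  1×4+1 = 5 → write 5
  7×4 = 28 → write 4 carry 3
  4×4+3 = 19 → write 3 carry 2
  6×4+2 = 26 → write 2 carry 3
  7×4+3 = 31 → write 7 carry 3
  remaining carry: 3

0o3723452370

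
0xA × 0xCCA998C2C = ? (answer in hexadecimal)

Multiply each base-16 digit by 10, carrying:
  C×10 = 120 → write 8 carry 7
  2×10+7 = 27 → write B carry 1
  C×10+1 = 121 → write 9 carry 7
  8×10+7 = 87 → write 7 carry 5
  9×10+5 = 95 → write F carry 5
  9×10+5 = 95 → write F carry 5
  A×10+5 = 105 → write 9 carry 6
  C×10+6 = 126 → write E carry 7
  C×10+7 = 127 → write F carry 7
  remaining carry: 7

0x7FE9FF79B8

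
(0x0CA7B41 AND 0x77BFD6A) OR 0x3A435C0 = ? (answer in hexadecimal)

0x0CA7B41 AND 0x77BFD6A = 0x04A7940.
Then OR with 0x3A435C0.

0x3EE7DC0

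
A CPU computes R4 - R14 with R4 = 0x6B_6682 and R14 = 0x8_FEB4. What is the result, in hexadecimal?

Subtract column by column in base 16:
  2-4 → E (borrow)
  8-B-1 → C (borrow)
  6-E-1 → 7 (borrow)
  6-F-1 → 6 (borrow)
  B-8-1 → 2
  6-0 → 6

0x6267CE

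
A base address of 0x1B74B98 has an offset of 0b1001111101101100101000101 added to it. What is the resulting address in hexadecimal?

0x2F624DD

0b1001111101101100101000101 = 0x13ED945 in hexadecimal.
Add column by column in base 16, right to left:
  8+5 = D
  9+4 = D
  B+9 = 4 carry 1
  4+D+1 = 2 carry 1
  7+E+1 = 6 carry 1
  B+3+1 = F
  1+1 = 2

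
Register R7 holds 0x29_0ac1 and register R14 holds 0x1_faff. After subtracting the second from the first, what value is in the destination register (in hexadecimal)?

0x270fc2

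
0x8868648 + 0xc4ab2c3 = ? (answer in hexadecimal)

0x14d1390b

Add column by column in base 16, right to left:
  8+3 = b
  4+c = 0 carry 1
  6+2+1 = 9
  8+b = 3 carry 1
  6+a+1 = 1 carry 1
  8+4+1 = d
  8+c = 4 carry 1
  final carry 1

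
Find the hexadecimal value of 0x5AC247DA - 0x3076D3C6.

0x2A4B7414

Subtract column by column in base 16:
  A-6 → 4
  D-C → 1
  7-3 → 4
  4-D → 7 (borrow)
  2-6-1 → B (borrow)
  C-7-1 → 4
  A-0 → A
  5-3 → 2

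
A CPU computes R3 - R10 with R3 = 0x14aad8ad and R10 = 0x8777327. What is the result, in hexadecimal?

Subtract column by column in base 16:
  d-7 → 6
  a-2 → 8
  8-3 → 5
  d-7 → 6
  a-7 → 3
  a-7 → 3
  4-8 → c (borrow)
  1-0-1 → 0

0xc336586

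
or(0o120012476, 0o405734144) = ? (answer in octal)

OR each oct digit independently (no carries):
  1|4=5, 2|0=2, 0|5=5, 0|7=7, 1|3=3, 2|4=6, 4|1=5, 7|4=7, 6|4=6

0o525736576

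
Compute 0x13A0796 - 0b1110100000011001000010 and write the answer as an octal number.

0o100000524

0x13A0796 = 0o116403626 in octal.
0b1110100000011001000010 = 0o16403102 in octal.
Subtract column by column in base 8:
  6-2 → 4
  2-0 → 2
  6-1 → 5
  3-3 → 0
  0-0 → 0
  4-4 → 0
  6-6 → 0
  1-1 → 0
  1-0 → 1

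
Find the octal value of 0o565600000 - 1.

0o565577777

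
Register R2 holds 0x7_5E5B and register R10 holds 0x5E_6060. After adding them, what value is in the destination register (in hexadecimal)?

Add column by column in base 16, right to left:
  B+0 = B
  5+6 = B
  E+0 = E
  5+6 = B
  7+E = 5 carry 1
  0+5+1 = 6

0x65BEBB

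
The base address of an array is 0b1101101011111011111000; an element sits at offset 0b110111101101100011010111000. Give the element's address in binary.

Add column by column in base 2, right to left:
  0+0 = 0
  0+0 = 0
  0+0 = 0
  1+1 = 0 carry 1
  1+1+1 = 1 carry 1
  1+1+1 = 1 carry 1
  1+0+1 = 0 carry 1
  1+1+1 = 1 carry 1
  0+0+1 = 1
  1+1 = 0 carry 1
  1+1+1 = 1 carry 1
  1+0+1 = 0 carry 1
  1+0+1 = 0 carry 1
  1+0+1 = 0 carry 1
  0+1+1 = 0 carry 1
  1+1+1 = 1 carry 1
  0+0+1 = 1
  1+1 = 0 carry 1
  1+1+1 = 1 carry 1
  0+0+1 = 1
  1+1 = 0 carry 1
  1+1+1 = 1 carry 1
  0+1+1 = 0 carry 1
  0+1+1 = 0 carry 1
  0+0+1 = 1
  0+1 = 1
  0+1 = 1

0b111001011011000010110110000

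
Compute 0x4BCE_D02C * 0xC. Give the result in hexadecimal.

0x38DB1C210

Multiply each base-16 digit by 12, carrying:
  C×12 = 144 → write 0 carry 9
  2×12+9 = 33 → write 1 carry 2
  0×12+2 = 2 → write 2
  D×12 = 156 → write C carry 9
  E×12+9 = 177 → write 1 carry 11
  C×12+11 = 155 → write B carry 9
  B×12+9 = 141 → write D carry 8
  4×12+8 = 56 → write 8 carry 3
  remaining carry: 3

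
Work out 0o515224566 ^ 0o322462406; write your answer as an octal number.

0o637646160

XOR each oct digit independently (no carries):
  5^3=6, 1^2=3, 5^2=7, 2^4=6, 2^6=4, 4^2=6, 5^4=1, 6^0=6, 6^6=0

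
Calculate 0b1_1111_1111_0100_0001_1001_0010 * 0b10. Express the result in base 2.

Multiply each base-2 digit by 2, carrying:
  0×2 = 0 → write 0
  1×2 = 2 → write 0 carry 1
  0×2+1 = 1 → write 1
  0×2 = 0 → write 0
  1×2 = 2 → write 0 carry 1
  0×2+1 = 1 → write 1
  0×2 = 0 → write 0
  1×2 = 2 → write 0 carry 1
  1×2+1 = 3 → write 1 carry 1
  0×2+1 = 1 → write 1
  0×2 = 0 → write 0
  0×2 = 0 → write 0
  0×2 = 0 → write 0
  0×2 = 0 → write 0
  1×2 = 2 → write 0 carry 1
  0×2+1 = 1 → write 1
  1×2 = 2 → write 0 carry 1
  1×2+1 = 3 → write 1 carry 1
  1×2+1 = 3 → write 1 carry 1
  1×2+1 = 3 → write 1 carry 1
  1×2+1 = 3 → write 1 carry 1
  1×2+1 = 3 → write 1 carry 1
  1×2+1 = 3 → write 1 carry 1
  1×2+1 = 3 → write 1 carry 1
  1×2+1 = 3 → write 1 carry 1
  remaining carry: 1

0b11111111101000001100100100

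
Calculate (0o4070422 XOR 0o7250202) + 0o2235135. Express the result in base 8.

First 0o4070422 XOR 0o7250202 = 0o3220620.
Add column by column in base 8, right to left:
  0+5 = 5
  2+3 = 5
  6+1 = 7
  0+5 = 5
  2+3 = 5
  2+2 = 4
  3+2 = 5

0o5455755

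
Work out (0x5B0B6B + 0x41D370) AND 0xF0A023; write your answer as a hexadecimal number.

0x908003

Add column by column in base 16, right to left:
  B+0 = B
  6+7 = D
  B+3 = E
  0+D = D
  B+1 = C
  5+4 = 9
Sum = 0x9CDEDB; now AND with 0xF0A023:
  9&F=9, C&0=0, D&A=8, E&0=0, D&2=0, B&3=3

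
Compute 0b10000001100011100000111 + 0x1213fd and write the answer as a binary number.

0x1213fd = 0b100100001001111111101 in binary.
Add column by column in base 2, right to left:
  1+1 = 0 carry 1
  1+0+1 = 0 carry 1
  1+1+1 = 1 carry 1
  0+1+1 = 0 carry 1
  0+1+1 = 0 carry 1
  0+1+1 = 0 carry 1
  0+1+1 = 0 carry 1
  0+1+1 = 0 carry 1
  1+1+1 = 1 carry 1
  1+1+1 = 1 carry 1
  1+0+1 = 0 carry 1
  0+0+1 = 1
  0+1 = 1
  0+0 = 0
  1+0 = 1
  1+0 = 1
  0+0 = 0
  0+1 = 1
  0+0 = 0
  0+0 = 0
  0+1 = 1
  0+0 = 0
  1+0 = 1

0b10100101101101100000100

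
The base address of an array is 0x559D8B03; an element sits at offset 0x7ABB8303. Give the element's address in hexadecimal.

0xD0590E06

Add column by column in base 16, right to left:
  3+3 = 6
  0+0 = 0
  B+3 = E
  8+8 = 0 carry 1
  D+B+1 = 9 carry 1
  9+B+1 = 5 carry 1
  5+A+1 = 0 carry 1
  5+7+1 = D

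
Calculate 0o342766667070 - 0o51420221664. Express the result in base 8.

0o271346445204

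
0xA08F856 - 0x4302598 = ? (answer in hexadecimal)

0x5D8D2BE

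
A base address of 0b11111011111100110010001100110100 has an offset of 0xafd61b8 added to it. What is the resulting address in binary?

0b100000110111100001000010011101100

0xafd61b8 = 0b1010111111010110000110111000 in binary.
Add column by column in base 2, right to left:
  0+0 = 0
  0+0 = 0
  1+0 = 1
  0+1 = 1
  1+1 = 0 carry 1
  1+1+1 = 1 carry 1
  0+0+1 = 1
  0+1 = 1
  1+1 = 0 carry 1
  1+0+1 = 0 carry 1
  0+0+1 = 1
  0+0 = 0
  0+0 = 0
  1+1 = 0 carry 1
  0+1+1 = 0 carry 1
  0+0+1 = 1
  1+1 = 0 carry 1
  1+0+1 = 0 carry 1
  0+1+1 = 0 carry 1
  0+1+1 = 0 carry 1
  1+1+1 = 1 carry 1
  1+1+1 = 1 carry 1
  1+1+1 = 1 carry 1
  1+1+1 = 1 carry 1
  1+0+1 = 0 carry 1
  1+1+1 = 1 carry 1
  0+0+1 = 1
  1+1 = 0 carry 1
  1+0+1 = 0 carry 1
  1+0+1 = 0 carry 1
  1+0+1 = 0 carry 1
  1+0+1 = 0 carry 1
  final carry 1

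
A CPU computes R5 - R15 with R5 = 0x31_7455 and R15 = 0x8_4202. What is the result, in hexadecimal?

0x293253

Subtract column by column in base 16:
  5-2 → 3
  5-0 → 5
  4-2 → 2
  7-4 → 3
  1-8 → 9 (borrow)
  3-0-1 → 2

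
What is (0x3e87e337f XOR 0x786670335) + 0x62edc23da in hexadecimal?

First 0x3e87e337f XOR 0x786670335 = 0x46e19304a.
Add column by column in base 16, right to left:
  a+a = 4 carry 1
  4+d+1 = 2 carry 1
  0+3+1 = 4
  3+2 = 5
  9+c = 5 carry 1
  1+d+1 = f
  e+e = c carry 1
  6+2+1 = 9
  4+6 = a

0xa9cf55424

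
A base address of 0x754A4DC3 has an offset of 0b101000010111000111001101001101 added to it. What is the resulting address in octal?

0o23551540420

0x754A4DC3 = 0o16522446703 in octal.
0b101000010111000111001101001101 = 0o5027071515 in octal.
Add column by column in base 8, right to left:
  3+5 = 0 carry 1
  0+1+1 = 2
  7+5 = 4 carry 1
  6+1+1 = 0 carry 1
  4+7+1 = 4 carry 1
  4+0+1 = 5
  2+7 = 1 carry 1
  2+2+1 = 5
  5+0 = 5
  6+5 = 3 carry 1
  1+0+1 = 2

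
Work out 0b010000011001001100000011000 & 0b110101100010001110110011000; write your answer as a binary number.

AND bit by bit (1 only where both bits are 1):
  010000011001001100000011000
& 110101100010001110110011000
= 010000000000001100000011000

0b010000000000001100000011000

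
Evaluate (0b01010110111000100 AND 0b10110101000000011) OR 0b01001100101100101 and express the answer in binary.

0b1011100101100101

0b01010110111000100 AND 0b10110101000000011 = 0b00010100000000000.
Then OR with 0b01001100101100101.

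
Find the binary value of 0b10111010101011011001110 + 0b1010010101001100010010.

0b100001101010100111100000

Add column by column in base 2, right to left:
  0+0 = 0
  1+1 = 0 carry 1
  1+0+1 = 0 carry 1
  1+0+1 = 0 carry 1
  0+1+1 = 0 carry 1
  0+0+1 = 1
  1+0 = 1
  1+0 = 1
  0+1 = 1
  1+1 = 0 carry 1
  1+0+1 = 0 carry 1
  0+0+1 = 1
  1+1 = 0 carry 1
  0+0+1 = 1
  1+1 = 0 carry 1
  0+0+1 = 1
  1+1 = 0 carry 1
  0+0+1 = 1
  1+0 = 1
  1+1 = 0 carry 1
  1+0+1 = 0 carry 1
  0+1+1 = 0 carry 1
  1+0+1 = 0 carry 1
  final carry 1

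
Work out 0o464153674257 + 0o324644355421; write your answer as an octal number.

0o1011020251700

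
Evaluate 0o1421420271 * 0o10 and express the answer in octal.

Multiply each base-8 digit by 8, carrying:
  1×8 = 8 → write 0 carry 1
  7×8+1 = 57 → write 1 carry 7
  2×8+7 = 23 → write 7 carry 2
  0×8+2 = 2 → write 2
  2×8 = 16 → write 0 carry 2
  4×8+2 = 34 → write 2 carry 4
  1×8+4 = 12 → write 4 carry 1
  2×8+1 = 17 → write 1 carry 2
  4×8+2 = 34 → write 2 carry 4
  1×8+4 = 12 → write 4 carry 1
  remaining carry: 1

0o14214202710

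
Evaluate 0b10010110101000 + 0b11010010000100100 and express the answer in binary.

Add column by column in base 2, right to left:
  0+0 = 0
  0+0 = 0
  0+1 = 1
  1+0 = 1
  0+0 = 0
  1+1 = 0 carry 1
  0+0+1 = 1
  1+0 = 1
  1+0 = 1
  0+0 = 0
  1+1 = 0 carry 1
  0+0+1 = 1
  0+0 = 0
  1+1 = 0 carry 1
  0+0+1 = 1
  0+1 = 1
  0+1 = 1

0b11100100111001100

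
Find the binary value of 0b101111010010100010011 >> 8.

Right shift by 8: drop the 8 least-significant bits.

0b1011110100101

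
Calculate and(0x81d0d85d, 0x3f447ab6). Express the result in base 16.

AND each hex digit independently (no carries):
  8&3=0, 1&f=1, d&4=4, 0&4=0, d&7=5, 8&a=8, 5&b=1, d&6=4

0x01405814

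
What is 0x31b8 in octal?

Expand each hex digit to 4 bits: 3=0011 1=0001 b=1011 8=1000.
Group the bits in threes: 011 000 110 111 000 → 30670.

0o30670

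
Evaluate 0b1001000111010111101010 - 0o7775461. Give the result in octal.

0b1001000111010111101010 = 0o11072752 in octal.
Subtract column by column in base 8:
  2-1 → 1
  5-6 → 7 (borrow)
  7-4-1 → 2
  2-5 → 5 (borrow)
  7-7-1 → 7 (borrow)
  0-7-1 → 0 (borrow)
  1-7-1 → 1 (borrow)
  1-0-1 → 0

0o1075271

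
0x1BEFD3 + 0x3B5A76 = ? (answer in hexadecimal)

0x574A49

Add column by column in base 16, right to left:
  3+6 = 9
  D+7 = 4 carry 1
  F+A+1 = A carry 1
  E+5+1 = 4 carry 1
  B+B+1 = 7 carry 1
  1+3+1 = 5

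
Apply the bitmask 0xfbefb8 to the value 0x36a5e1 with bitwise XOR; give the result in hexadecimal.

0xcd4a59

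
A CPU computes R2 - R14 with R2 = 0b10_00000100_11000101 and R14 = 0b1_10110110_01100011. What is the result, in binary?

0b100111001100010

Subtract column by column in base 2:
  1-1 → 0
  0-1 → 1 (borrow)
  1-0-1 → 0
  0-0 → 0
  0-0 → 0
  0-1 → 1 (borrow)
  1-1-1 → 1 (borrow)
  1-0-1 → 0
  0-0 → 0
  0-1 → 1 (borrow)
  1-1-1 → 1 (borrow)
  0-0-1 → 1 (borrow)
  0-1-1 → 0 (borrow)
  0-1-1 → 0 (borrow)
  0-0-1 → 1 (borrow)
  0-1-1 → 0 (borrow)
  0-1-1 → 0 (borrow)
  1-0-1 → 0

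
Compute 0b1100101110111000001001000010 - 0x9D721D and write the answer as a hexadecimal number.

0xC1E1025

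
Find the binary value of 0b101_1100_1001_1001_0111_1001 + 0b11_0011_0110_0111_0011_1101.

Add column by column in base 2, right to left:
  1+1 = 0 carry 1
  0+0+1 = 1
  0+1 = 1
  1+1 = 0 carry 1
  1+1+1 = 1 carry 1
  1+1+1 = 1 carry 1
  1+0+1 = 0 carry 1
  0+0+1 = 1
  1+1 = 0 carry 1
  0+1+1 = 0 carry 1
  0+1+1 = 0 carry 1
  1+0+1 = 0 carry 1
  1+0+1 = 0 carry 1
  0+1+1 = 0 carry 1
  0+1+1 = 0 carry 1
  1+0+1 = 0 carry 1
  0+1+1 = 0 carry 1
  0+1+1 = 0 carry 1
  1+0+1 = 0 carry 1
  1+0+1 = 0 carry 1
  1+1+1 = 1 carry 1
  0+1+1 = 0 carry 1
  1+0+1 = 0 carry 1
  final carry 1

0b100100000000000010110110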